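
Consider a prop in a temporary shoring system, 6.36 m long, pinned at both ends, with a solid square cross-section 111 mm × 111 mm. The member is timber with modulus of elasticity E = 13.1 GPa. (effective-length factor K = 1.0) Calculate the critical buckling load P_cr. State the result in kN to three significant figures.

P_cr ≈ 40.4 kN

I = a⁴/12 = 111⁴/12 = 1.265×10^7 mm⁴
I = 1.265×10^7 mm⁴ = 1.265×10^-5 m⁴
Effective length L_e = K·L = 1 × 6.36 = 6.360 m
P_cr = π²EI / L_e² = π² × 13.1×10⁹ × 1.265×10^-5 / 6.360² = 4.044×10^4 N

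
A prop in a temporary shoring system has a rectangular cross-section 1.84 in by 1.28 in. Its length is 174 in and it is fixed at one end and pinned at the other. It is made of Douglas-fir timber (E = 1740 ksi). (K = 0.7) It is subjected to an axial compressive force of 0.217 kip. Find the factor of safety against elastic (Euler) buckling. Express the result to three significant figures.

n ≈ 1.72

Buckling occurs about the weak axis: I_min = h·b³/12 with b = 1.28 in (the shorter side).
I_min = 1.84×1.28³/12 = 0.3216 in⁴
Effective length L_e = K·L = 0.7 × 174 = 121.8 in
P_cr = π²EI / L_e² = π² × 1740×10³ × 0.3216 / 121.8² = 372.2 lb
Factor of safety n = P_cr / P = 0.37224 / 0.217 = 1.72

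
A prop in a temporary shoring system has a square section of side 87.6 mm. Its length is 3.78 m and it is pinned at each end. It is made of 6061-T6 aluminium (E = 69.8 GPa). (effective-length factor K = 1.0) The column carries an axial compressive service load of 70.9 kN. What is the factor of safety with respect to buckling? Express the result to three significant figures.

I = a⁴/12 = 87.6⁴/12 = 4.907×10^6 mm⁴
I = 4.907×10^6 mm⁴ = 4.907×10^-6 m⁴
Effective length L_e = K·L = 1 × 3.78 = 3.780 m
P_cr = π²EI / L_e² = π² × 69.8×10⁹ × 4.907×10^-6 / 3.780² = 2.366×10^5 N
Factor of safety n = P_cr / P = 236.60 / 70.9 = 3.34

n ≈ 3.34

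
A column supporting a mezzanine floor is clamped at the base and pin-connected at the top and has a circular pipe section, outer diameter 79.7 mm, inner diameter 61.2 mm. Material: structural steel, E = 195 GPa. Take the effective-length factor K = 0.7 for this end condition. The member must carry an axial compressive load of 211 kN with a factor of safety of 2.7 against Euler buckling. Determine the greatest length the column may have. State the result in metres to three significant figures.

d_o = 79.7 mm, d_i = 61.2 mm
I = π(d_o⁴ − d_i⁴)/64 = π(79.7⁴ − 61.20⁴)/64 = 1.292×10^6 mm⁴
I = 1.292×10^-6 m⁴
Required critical load P_cr = n·P = 2.7 × 211 = 569.7 kN = 5.697×10^5 N
From P_cr = π²EI/(K·L)²:  L = (1/K)·√(π²EI/P_cr) = (1/0.7)·√(π²×1.95×10^11×1.292×10^-6/5.697×10^5)
L = 2.98 m

L_max ≈ 2.98 m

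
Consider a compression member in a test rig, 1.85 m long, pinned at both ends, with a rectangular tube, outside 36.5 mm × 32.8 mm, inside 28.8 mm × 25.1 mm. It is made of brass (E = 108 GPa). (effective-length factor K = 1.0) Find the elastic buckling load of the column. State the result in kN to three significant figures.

P_cr ≈ 21.6 kN

Weak-axis I_min = (h_o·b_o³ − h_i·b_i³)/12 with b_o = 32.8, b_i = 25.10 mm (shorter outer/inner sides).
I_min = (36.5×32.8³ − 28.80×25.10³)/12 = 6.938×10^4 mm⁴
I = 6.938×10^4 mm⁴ = 6.938×10^-8 m⁴
Effective length L_e = K·L = 1 × 1.85 = 1.850 m
P_cr = π²EI / L_e² = π² × 108×10⁹ × 6.938×10^-8 / 1.850² = 2.161×10^4 N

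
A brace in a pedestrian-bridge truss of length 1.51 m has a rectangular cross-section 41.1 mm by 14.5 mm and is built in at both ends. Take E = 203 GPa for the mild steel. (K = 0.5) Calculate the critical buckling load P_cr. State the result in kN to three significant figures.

P_cr ≈ 36.7 kN

Buckling occurs about the weak axis: I_min = h·b³/12 with b = 14.5 mm (the shorter side).
I_min = 41.1×14.5³/12 = 1.044×10^4 mm⁴
I = 1.044×10^4 mm⁴ = 1.044×10^-8 m⁴
Effective length L_e = K·L = 0.5 × 1.51 = 0.7550 m
P_cr = π²EI / L_e² = π² × 203×10⁹ × 1.044×10^-8 / 0.7550² = 3.670×10^4 N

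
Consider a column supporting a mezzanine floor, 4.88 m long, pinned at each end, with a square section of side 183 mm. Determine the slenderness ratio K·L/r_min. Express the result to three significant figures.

λ ≈ 92.4

I = a⁴/12 = 183⁴/12 = 9.346×10^7 mm⁴
A = 3.349×10^4 mm²;  r_min = √(I/A) = √(9.346×10^7/3.349×10^4) = 52.83 mm
L_e = K·L = 1 × 4.88 m = 4.880 m = 4880.0 mm
λ = L_e / r_min = 4880.0 / 52.83 = 92.4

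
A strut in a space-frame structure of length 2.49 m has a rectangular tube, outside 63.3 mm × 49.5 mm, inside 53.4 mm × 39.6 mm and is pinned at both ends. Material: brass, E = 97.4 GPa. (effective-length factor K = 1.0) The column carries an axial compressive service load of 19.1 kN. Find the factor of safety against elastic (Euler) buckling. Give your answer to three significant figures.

n ≈ 2.95

Weak-axis I_min = (h_o·b_o³ − h_i·b_i³)/12 with b_o = 49.5, b_i = 39.60 mm (shorter outer/inner sides).
I_min = (63.3×49.5³ − 53.40×39.60³)/12 = 3.634×10^5 mm⁴
I = 3.634×10^5 mm⁴ = 3.634×10^-7 m⁴
Effective length L_e = K·L = 1 × 2.49 = 2.490 m
P_cr = π²EI / L_e² = π² × 97.4×10⁹ × 3.634×10^-7 / 2.490² = 5.635×10^4 N
Factor of safety n = P_cr / P = 56.351 / 19.1 = 2.95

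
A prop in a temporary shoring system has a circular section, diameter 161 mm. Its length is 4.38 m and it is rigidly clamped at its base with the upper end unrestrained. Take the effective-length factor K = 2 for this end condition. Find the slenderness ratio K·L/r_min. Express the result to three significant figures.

I = πd⁴/64 = π×161⁴/64 = 3.298×10^7 mm⁴
A = 2.036×10^4 mm²;  r_min = √(I/A) = √(3.298×10^7/2.036×10^4) = 40.25 mm
L_e = K·L = 2 × 4.38 m = 8.760 m = 8760.0 mm
λ = L_e / r_min = 8760.0 / 40.25 = 218

λ ≈ 218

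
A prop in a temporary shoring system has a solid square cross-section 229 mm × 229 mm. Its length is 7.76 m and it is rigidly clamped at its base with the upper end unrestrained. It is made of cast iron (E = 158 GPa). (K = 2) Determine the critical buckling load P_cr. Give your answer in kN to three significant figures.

P_cr ≈ 1480 kN

I = a⁴/12 = 229⁴/12 = 2.292×10^8 mm⁴
I = 2.292×10^8 mm⁴ = 2.292×10^-4 m⁴
Effective length L_e = K·L = 2 × 7.76 = 15.52 m
P_cr = π²EI / L_e² = π² × 158×10⁹ × 2.292×10^-4 / 15.52² = 1.484×10^6 N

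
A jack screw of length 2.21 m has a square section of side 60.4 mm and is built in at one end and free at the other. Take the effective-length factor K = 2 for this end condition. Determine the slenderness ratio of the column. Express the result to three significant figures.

λ ≈ 253

For a square r = a/√12 = 60.4/√12 = 17.44 mm
L_e = K·L = 2 × 2.21 m = 4.420 m = 4420.0 mm
λ = L_e / r_min = 4420.0 / 17.44 = 253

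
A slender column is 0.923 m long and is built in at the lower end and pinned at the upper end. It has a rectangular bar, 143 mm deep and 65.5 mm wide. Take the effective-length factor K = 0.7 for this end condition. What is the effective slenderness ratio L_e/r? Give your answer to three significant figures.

Buckling occurs about the weak axis: I_min = h·b³/12 with b = 65.5 mm (the shorter side).
I_min = 143×65.5³/12 = 3.349×10^6 mm⁴
A = 9.367×10^3 mm²;  r_min = √(I/A) = √(3.349×10^6/9.367×10^3) = 18.91 mm
L_e = K·L = 0.7 × 0.923 m = 0.6461 m = 646.10 mm
λ = L_e / r_min = 646.10 / 18.91 = 34.2

λ ≈ 34.2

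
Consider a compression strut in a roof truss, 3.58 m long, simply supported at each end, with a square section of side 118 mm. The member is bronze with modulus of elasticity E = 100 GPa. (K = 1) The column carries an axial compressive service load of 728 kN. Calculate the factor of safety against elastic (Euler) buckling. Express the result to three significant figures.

I = a⁴/12 = 118⁴/12 = 1.616×10^7 mm⁴
I = 1.616×10^7 mm⁴ = 1.616×10^-5 m⁴
Effective length L_e = K·L = 1 × 3.58 = 3.580 m
P_cr = π²EI / L_e² = π² × 100×10⁹ × 1.616×10^-5 / 3.580² = 1.244×10^6 N
Factor of safety n = P_cr / P = 1244.2 / 728 = 1.71

n ≈ 1.71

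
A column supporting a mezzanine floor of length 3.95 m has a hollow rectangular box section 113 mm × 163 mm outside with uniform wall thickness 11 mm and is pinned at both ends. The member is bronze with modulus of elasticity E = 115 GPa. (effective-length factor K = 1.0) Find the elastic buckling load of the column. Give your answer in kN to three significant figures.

P_cr ≈ 782 kN

Inner dimensions: h_i = 163 − 2×11 = 141.0 mm, b_i = 113 − 2×11 = 91.00 mm
Weak-axis I_min = (h_o·b_o³ − h_i·b_i³)/12 with b_o = 113, b_i = 91.00 mm (shorter outer/inner sides).
I_min = (163×113³ − 141.0×91.00³)/12 = 1.074×10^7 mm⁴
I = 1.074×10^7 mm⁴ = 1.074×10^-5 m⁴
Effective length L_e = K·L = 1 × 3.95 = 3.950 m
P_cr = π²EI / L_e² = π² × 115×10⁹ × 1.074×10^-5 / 3.950² = 7.816×10^5 N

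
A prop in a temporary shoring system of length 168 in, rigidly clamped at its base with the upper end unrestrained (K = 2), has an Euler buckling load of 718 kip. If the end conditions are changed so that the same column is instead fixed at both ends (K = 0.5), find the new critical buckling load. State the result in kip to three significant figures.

P_cr ≈ 11500 kip

P_cr ∝ 1/K², so P_cr,new = P_cr,old × (K_old/K_new)² = 718 × (2/0.5)²
= 718 × 16.00 = 11500 kip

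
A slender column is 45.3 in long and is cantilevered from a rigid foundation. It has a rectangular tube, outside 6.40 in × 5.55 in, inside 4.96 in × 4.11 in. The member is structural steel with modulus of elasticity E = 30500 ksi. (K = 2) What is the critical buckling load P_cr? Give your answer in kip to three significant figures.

P_cr ≈ 2290 kip

Weak-axis I_min = (h_o·b_o³ − h_i·b_i³)/12 with b_o = 5.55, b_i = 4.110 in (shorter outer/inner sides).
I_min = (6.40×5.55³ − 4.960×4.110³)/12 = 62.48 in⁴
Effective length L_e = K·L = 2 × 45.3 = 90.60 in
P_cr = π²EI / L_e² = π² × 30500×10³ × 62.48 / 90.60² = 2.291×10^6 lb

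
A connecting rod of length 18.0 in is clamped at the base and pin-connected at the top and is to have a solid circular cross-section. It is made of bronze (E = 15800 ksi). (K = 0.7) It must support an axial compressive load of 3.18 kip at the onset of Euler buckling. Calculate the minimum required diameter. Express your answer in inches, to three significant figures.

L_e = K·L = 0.7 × 18.0 = 12.60 in
Required I = P_cr·L_e²/(π²E) = 3.180×10^3 × 12.60² / (π² × 1.58×10^7) = 3.238×10^-3 in⁴
Solid circle: I = πd⁴/64  ⇒  d = (64I/π)^(1/4) = (64×3.238×10^-3/π)^(1/4) = 0.507 in

d ≈ 0.507 in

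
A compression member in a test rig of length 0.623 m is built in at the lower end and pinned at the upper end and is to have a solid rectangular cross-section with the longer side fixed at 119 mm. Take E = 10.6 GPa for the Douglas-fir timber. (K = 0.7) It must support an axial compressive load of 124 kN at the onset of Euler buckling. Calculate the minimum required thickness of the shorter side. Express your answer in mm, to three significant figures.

L_e = K·L = 0.7 × 0.623 = 0.4361 m
Required I = P_cr·L_e²/(π²E) = 1.240×10^5 × 0.4361² / (π² × 1.06×10^10) = 2.254×10^-7 m⁴
I_req = 2.254×10^5 mm⁴
Rectangle, weak axis: I_min = h·b³/12 with h = 119 mm fixed  ⇒  b = (12I/h)^(1/3) = 28.3 mm

b ≈ 28.3 mm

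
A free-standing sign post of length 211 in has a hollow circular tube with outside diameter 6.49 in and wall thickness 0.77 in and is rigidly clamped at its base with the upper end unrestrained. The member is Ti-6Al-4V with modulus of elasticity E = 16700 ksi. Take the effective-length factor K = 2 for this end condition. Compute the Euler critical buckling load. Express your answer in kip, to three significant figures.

P_cr ≈ 53.3 kip

Inner diameter d_i = 6.49 − 2×0.77 = 4.950 in
I = π(d_o⁴ − d_i⁴)/64 = π(6.49⁴ − 4.950⁴)/64 = 57.62 in⁴
Effective length L_e = K·L = 2 × 211 = 422.0 in
P_cr = π²EI / L_e² = π² × 16700×10³ × 57.62 / 422.0² = 5.332×10^4 lb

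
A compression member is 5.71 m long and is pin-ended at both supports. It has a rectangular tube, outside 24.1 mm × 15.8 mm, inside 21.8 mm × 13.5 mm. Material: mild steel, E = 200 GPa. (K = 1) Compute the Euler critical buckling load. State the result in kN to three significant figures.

Weak-axis I_min = (h_o·b_o³ − h_i·b_i³)/12 with b_o = 15.8, b_i = 13.50 mm (shorter outer/inner sides).
I_min = (24.1×15.8³ − 21.80×13.50³)/12 = 3.452×10^3 mm⁴
I = 3.452×10^3 mm⁴ = 3.452×10^-9 m⁴
Effective length L_e = K·L = 1 × 5.71 = 5.710 m
P_cr = π²EI / L_e² = π² × 200×10⁹ × 3.452×10^-9 / 5.710² = 209.0 N

P_cr ≈ 0.209 kN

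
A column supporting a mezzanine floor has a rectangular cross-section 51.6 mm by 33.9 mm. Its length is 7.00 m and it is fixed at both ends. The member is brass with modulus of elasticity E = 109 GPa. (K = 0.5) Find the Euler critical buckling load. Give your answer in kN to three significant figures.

P_cr ≈ 14.7 kN

Buckling occurs about the weak axis: I_min = h·b³/12 with b = 33.9 mm (the shorter side).
I_min = 51.6×33.9³/12 = 1.675×10^5 mm⁴
I = 1.675×10^5 mm⁴ = 1.675×10^-7 m⁴
Effective length L_e = K·L = 0.5 × 7.00 = 3.500 m
P_cr = π²EI / L_e² = π² × 109×10⁹ × 1.675×10^-7 / 3.500² = 1.471×10^4 N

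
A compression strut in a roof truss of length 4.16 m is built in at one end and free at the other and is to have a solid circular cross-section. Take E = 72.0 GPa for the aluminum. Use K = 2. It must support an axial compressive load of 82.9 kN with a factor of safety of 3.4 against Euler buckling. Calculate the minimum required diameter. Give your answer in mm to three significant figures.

d ≈ 154 mm

Required P_cr = n·P = 3.4 × 82.9 = 281.9 kN
L_e = K·L = 2 × 4.16 = 8.320 m
Required I = P_cr·L_e²/(π²E) = 2.819×10^5 × 8.320² / (π² × 7.20×10^10) = 2.746×10^-5 m⁴
I_req = 2.746×10^7 mm⁴
Solid circle: I = πd⁴/64  ⇒  d = (64I/π)^(1/4) = (64×2.746×10^7/π)^(1/4) = 154 mm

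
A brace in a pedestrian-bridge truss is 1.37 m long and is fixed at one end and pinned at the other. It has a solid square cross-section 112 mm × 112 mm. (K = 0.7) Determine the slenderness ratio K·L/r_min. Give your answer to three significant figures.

λ ≈ 29.7

For a square r = a/√12 = 112/√12 = 32.33 mm
L_e = K·L = 0.7 × 1.37 m = 0.9590 m = 959.00 mm
λ = L_e / r_min = 959.00 / 32.33 = 29.7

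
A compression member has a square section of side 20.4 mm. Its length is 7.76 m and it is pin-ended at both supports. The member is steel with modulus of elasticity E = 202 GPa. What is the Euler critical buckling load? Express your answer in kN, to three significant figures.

I = a⁴/12 = 20.4⁴/12 = 1.443×10^4 mm⁴
I = 1.443×10^4 mm⁴ = 1.443×10^-8 m⁴
Effective length L_e = K·L = 1 × 7.76 = 7.760 m
P_cr = π²EI / L_e² = π² × 202×10⁹ × 1.443×10^-8 / 7.760² = 477.8 N

P_cr ≈ 0.478 kN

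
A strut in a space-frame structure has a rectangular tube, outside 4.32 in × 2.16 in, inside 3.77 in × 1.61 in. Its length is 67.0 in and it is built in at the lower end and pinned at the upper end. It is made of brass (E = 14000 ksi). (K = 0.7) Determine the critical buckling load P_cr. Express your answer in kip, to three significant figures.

P_cr ≈ 146 kip

Weak-axis I_min = (h_o·b_o³ − h_i·b_i³)/12 with b_o = 2.16, b_i = 1.610 in (shorter outer/inner sides).
I_min = (4.32×2.16³ − 3.770×1.610³)/12 = 2.317 in⁴
Effective length L_e = K·L = 0.7 × 67.0 = 46.90 in
P_cr = π²EI / L_e² = π² × 14000×10³ × 2.317 / 46.90² = 1.455×10^5 lb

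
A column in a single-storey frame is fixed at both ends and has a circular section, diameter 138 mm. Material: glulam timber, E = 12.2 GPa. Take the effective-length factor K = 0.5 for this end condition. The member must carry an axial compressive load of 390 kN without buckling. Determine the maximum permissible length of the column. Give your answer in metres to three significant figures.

L_max ≈ 4.69 m

I = πd⁴/64 = π×138⁴/64 = 1.780×10^7 mm⁴
I = 1.780×10^-5 m⁴
At the buckling limit P_cr = P = 3.900×10^5 N
From P_cr = π²EI/(K·L)²:  L = (1/K)·√(π²EI/P_cr) = (1/0.5)·√(π²×1.22×10^10×1.780×10^-5/3.900×10^5)
L = 4.69 m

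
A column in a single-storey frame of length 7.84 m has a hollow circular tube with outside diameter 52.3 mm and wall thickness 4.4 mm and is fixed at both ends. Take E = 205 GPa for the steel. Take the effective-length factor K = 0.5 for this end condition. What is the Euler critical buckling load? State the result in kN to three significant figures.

Inner diameter d_i = 52.3 − 2×4.4 = 43.50 mm
I = π(d_o⁴ − d_i⁴)/64 = π(52.3⁴ − 43.50⁴)/64 = 1.915×10^5 mm⁴
I = 1.915×10^5 mm⁴ = 1.915×10^-7 m⁴
Effective length L_e = K·L = 0.5 × 7.84 = 3.920 m
P_cr = π²EI / L_e² = π² × 205×10⁹ × 1.915×10^-7 / 3.920² = 2.521×10^4 N

P_cr ≈ 25.2 kN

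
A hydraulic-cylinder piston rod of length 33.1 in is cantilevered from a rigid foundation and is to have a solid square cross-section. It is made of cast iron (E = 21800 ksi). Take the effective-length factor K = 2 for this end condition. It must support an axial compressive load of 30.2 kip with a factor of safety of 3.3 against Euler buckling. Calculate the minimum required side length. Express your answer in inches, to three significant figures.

a ≈ 2.22 in

Required P_cr = n·P = 3.3 × 30.2 = 99.66 kip
L_e = K·L = 2 × 33.1 = 66.20 in
Required I = P_cr·L_e²/(π²E) = 9.966×10^4 × 66.20² / (π² × 2.18×10^7) = 2.030 in⁴
Solid square: I = a⁴/12  ⇒  a = (12I)^(1/4) = (12×2.030)^(1/4) = 2.22 in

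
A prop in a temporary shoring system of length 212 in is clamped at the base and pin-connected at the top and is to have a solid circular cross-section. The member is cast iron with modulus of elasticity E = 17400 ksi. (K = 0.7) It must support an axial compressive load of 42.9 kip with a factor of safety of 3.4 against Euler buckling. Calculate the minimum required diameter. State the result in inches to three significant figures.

Required P_cr = n·P = 3.4 × 42.9 = 145.9 kip
L_e = K·L = 0.7 × 212 = 148.4 in
Required I = P_cr·L_e²/(π²E) = 1.459×10^5 × 148.4² / (π² × 1.74×10^7) = 18.70 in⁴
Solid circle: I = πd⁴/64  ⇒  d = (64I/π)^(1/4) = (64×18.70/π)^(1/4) = 4.42 in

d ≈ 4.42 in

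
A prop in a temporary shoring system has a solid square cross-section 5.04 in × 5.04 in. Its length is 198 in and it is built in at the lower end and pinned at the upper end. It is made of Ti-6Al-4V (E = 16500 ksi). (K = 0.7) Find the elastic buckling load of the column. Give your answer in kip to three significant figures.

P_cr ≈ 456 kip

I = a⁴/12 = 5.04⁴/12 = 53.77 in⁴
Effective length L_e = K·L = 0.7 × 198 = 138.6 in
P_cr = π²EI / L_e² = π² × 16500×10³ × 53.77 / 138.6² = 4.558×10^5 lb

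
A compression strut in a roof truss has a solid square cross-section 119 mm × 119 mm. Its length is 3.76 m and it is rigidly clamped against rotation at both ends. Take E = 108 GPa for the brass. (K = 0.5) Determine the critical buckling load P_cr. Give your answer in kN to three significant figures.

P_cr ≈ 5040 kN

I = a⁴/12 = 119⁴/12 = 1.671×10^7 mm⁴
I = 1.671×10^7 mm⁴ = 1.671×10^-5 m⁴
Effective length L_e = K·L = 0.5 × 3.76 = 1.880 m
P_cr = π²EI / L_e² = π² × 108×10⁹ × 1.671×10^-5 / 1.880² = 5.040×10^6 N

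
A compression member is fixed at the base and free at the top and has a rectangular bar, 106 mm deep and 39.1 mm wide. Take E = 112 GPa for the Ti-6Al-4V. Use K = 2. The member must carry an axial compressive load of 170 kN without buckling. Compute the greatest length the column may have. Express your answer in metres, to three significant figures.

L_max ≈ 0.926 m

Buckling occurs about the weak axis: I_min = h·b³/12 with b = 39.1 mm (the shorter side).
I_min = 106×39.1³/12 = 5.280×10^5 mm⁴
I = 5.280×10^-7 m⁴
At the buckling limit P_cr = P = 1.700×10^5 N
From P_cr = π²EI/(K·L)²:  L = (1/K)·√(π²EI/P_cr) = (1/2)·√(π²×1.12×10^11×5.280×10^-7/1.700×10^5)
L = 0.926 m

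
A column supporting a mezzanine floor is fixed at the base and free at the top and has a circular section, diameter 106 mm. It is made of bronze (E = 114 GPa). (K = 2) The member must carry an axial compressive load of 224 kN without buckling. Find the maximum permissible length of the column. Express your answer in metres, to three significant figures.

I = πd⁴/64 = π×106⁴/64 = 6.197×10^6 mm⁴
I = 6.197×10^-6 m⁴
At the buckling limit P_cr = P = 2.240×10^5 N
From P_cr = π²EI/(K·L)²:  L = (1/K)·√(π²EI/P_cr) = (1/2)·√(π²×1.14×10^11×6.197×10^-6/2.240×10^5)
L = 2.79 m

L_max ≈ 2.79 m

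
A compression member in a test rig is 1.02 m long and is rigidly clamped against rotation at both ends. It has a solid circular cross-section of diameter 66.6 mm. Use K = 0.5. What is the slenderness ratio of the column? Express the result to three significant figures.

I = πd⁴/64 = π×66.6⁴/64 = 9.658×10^5 mm⁴
A = 3.484×10^3 mm²;  r_min = √(I/A) = √(9.658×10^5/3.484×10^3) = 16.65 mm
L_e = K·L = 0.5 × 1.02 m = 0.5100 m = 510.00 mm
λ = L_e / r_min = 510.00 / 16.65 = 30.6

λ ≈ 30.6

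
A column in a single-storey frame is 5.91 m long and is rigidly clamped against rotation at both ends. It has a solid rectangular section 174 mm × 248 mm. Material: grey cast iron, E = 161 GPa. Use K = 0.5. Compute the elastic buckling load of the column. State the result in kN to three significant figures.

P_cr ≈ 19800 kN

Buckling occurs about the weak axis: I_min = h·b³/12 with b = 174 mm (the shorter side).
I_min = 248×174³/12 = 1.089×10^8 mm⁴
I = 1.089×10^8 mm⁴ = 1.089×10^-4 m⁴
Effective length L_e = K·L = 0.5 × 5.91 = 2.955 m
P_cr = π²EI / L_e² = π² × 161×10⁹ × 1.089×10^-4 / 2.955² = 1.981×10^7 N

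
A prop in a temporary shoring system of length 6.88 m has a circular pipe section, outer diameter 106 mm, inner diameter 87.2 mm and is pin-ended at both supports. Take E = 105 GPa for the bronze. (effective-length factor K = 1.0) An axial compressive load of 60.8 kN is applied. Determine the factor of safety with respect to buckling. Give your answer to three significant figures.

d_o = 106 mm, d_i = 87.2 mm
I = π(d_o⁴ − d_i⁴)/64 = π(106⁴ − 87.20⁴)/64 = 3.359×10^6 mm⁴
I = 3.359×10^6 mm⁴ = 3.359×10^-6 m⁴
Effective length L_e = K·L = 1 × 6.88 = 6.880 m
P_cr = π²EI / L_e² = π² × 105×10⁹ × 3.359×10^-6 / 6.880² = 7.354×10^4 N
Factor of safety n = P_cr / P = 73.540 / 60.8 = 1.21

n ≈ 1.21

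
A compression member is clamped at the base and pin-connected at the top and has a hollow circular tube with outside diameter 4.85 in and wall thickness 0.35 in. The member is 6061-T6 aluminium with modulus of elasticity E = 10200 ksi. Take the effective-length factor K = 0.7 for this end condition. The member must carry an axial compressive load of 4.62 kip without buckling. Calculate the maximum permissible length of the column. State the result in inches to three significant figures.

Inner diameter d_i = 4.85 − 2×0.35 = 4.150 in
I = π(d_o⁴ − d_i⁴)/64 = π(4.85⁴ − 4.150⁴)/64 = 12.60 in⁴
At the buckling limit P_cr = P = 4.620×10^3 lb
From P_cr = π²EI/(K·L)²:  L = (1/K)·√(π²EI/P_cr) = (1/0.7)·√(π²×1.02×10^7×12.60/4.620×10^3)
L = 749 in

L_max ≈ 749 in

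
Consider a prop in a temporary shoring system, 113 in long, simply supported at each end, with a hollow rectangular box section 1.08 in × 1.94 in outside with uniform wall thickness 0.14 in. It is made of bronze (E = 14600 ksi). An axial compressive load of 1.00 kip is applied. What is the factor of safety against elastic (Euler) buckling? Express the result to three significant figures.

Inner dimensions: h_i = 1.94 − 2×0.14 = 1.660 in, b_i = 1.08 − 2×0.14 = 0.8000 in
Weak-axis I_min = (h_o·b_o³ − h_i·b_i³)/12 with b_o = 1.08, b_i = 0.8000 in (shorter outer/inner sides).
I_min = (1.94×1.08³ − 1.660×0.8000³)/12 = 0.1328 in⁴
Effective length L_e = K·L = 1 × 113 = 113.0 in
P_cr = π²EI / L_e² = π² × 14600×10³ × 0.1328 / 113.0² = 1.499×10^3 lb
Factor of safety n = P_cr / P = 1.4989 / 1.00 = 1.50

n ≈ 1.50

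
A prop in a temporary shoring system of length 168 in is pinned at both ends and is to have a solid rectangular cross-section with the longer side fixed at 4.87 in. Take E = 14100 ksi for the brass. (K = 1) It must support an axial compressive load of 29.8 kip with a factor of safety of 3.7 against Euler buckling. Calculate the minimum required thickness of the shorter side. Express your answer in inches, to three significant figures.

Required P_cr = n·P = 3.7 × 29.8 = 110.3 kip
L_e = K·L = 1 × 168 = 168.0 in
Required I = P_cr·L_e²/(π²E) = 1.103×10^5 × 168.0² / (π² × 1.41×10^7) = 22.36 in⁴
Rectangle, weak axis: I_min = h·b³/12 with h = 4.87 in fixed  ⇒  b = (12I/h)^(1/3) = 3.81 in

b ≈ 3.81 in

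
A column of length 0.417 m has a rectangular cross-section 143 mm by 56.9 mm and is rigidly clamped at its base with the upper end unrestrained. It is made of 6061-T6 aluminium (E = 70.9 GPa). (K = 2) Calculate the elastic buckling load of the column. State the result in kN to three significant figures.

Buckling occurs about the weak axis: I_min = h·b³/12 with b = 56.9 mm (the shorter side).
I_min = 143×56.9³/12 = 2.195×10^6 mm⁴
I = 2.195×10^6 mm⁴ = 2.195×10^-6 m⁴
Effective length L_e = K·L = 2 × 0.417 = 0.8340 m
P_cr = π²EI / L_e² = π² × 70.9×10⁹ × 2.195×10^-6 / 0.8340² = 2.209×10^6 N

P_cr ≈ 2210 kN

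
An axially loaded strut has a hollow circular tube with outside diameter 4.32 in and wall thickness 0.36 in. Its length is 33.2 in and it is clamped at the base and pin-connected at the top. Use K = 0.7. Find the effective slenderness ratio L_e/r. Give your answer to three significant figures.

Inner diameter d_i = 4.32 − 2×0.36 = 3.600 in
I = π(d_o⁴ − d_i⁴)/64 = π(4.32⁴ − 3.600⁴)/64 = 8.852 in⁴
A = 4.479 in²;  r_min = √(I/A) = √(8.852/4.479) = 1.406 in
L_e = K·L = 0.7 × 33.2 = 23.24 in
λ = L_e / r_min = 23.240 / 1.406 = 16.5

λ ≈ 16.5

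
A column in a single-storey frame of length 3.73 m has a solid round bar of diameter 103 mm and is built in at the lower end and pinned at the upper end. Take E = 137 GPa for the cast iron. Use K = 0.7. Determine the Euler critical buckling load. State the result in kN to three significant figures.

P_cr ≈ 1100 kN

I = πd⁴/64 = π×103⁴/64 = 5.525×10^6 mm⁴
I = 5.525×10^6 mm⁴ = 5.525×10^-6 m⁴
Effective length L_e = K·L = 0.7 × 3.73 = 2.611 m
P_cr = π²EI / L_e² = π² × 137×10⁹ × 5.525×10^-6 / 2.611² = 1.096×10^6 N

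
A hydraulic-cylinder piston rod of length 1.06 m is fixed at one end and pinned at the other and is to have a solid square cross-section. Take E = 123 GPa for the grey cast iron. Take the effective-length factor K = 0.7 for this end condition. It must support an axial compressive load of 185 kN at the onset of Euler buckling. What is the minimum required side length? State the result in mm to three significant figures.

L_e = K·L = 0.7 × 1.06 = 0.7420 m
Required I = P_cr·L_e²/(π²E) = 1.850×10^5 × 0.7420² / (π² × 1.23×10^11) = 8.390×10^-8 m⁴
I_req = 8.390×10^4 mm⁴
Solid square: I = a⁴/12  ⇒  a = (12I)^(1/4) = (12×8.390×10^4)^(1/4) = 31.7 mm

a ≈ 31.7 mm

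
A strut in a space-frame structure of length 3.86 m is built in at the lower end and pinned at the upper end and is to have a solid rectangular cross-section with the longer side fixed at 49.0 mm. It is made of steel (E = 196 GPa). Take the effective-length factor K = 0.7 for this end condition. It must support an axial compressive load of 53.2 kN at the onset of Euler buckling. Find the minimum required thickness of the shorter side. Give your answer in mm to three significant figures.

L_e = K·L = 0.7 × 3.86 = 2.702 m
Required I = P_cr·L_e²/(π²E) = 5.320×10^4 × 2.702² / (π² × 1.96×10^11) = 2.008×10^-7 m⁴
I_req = 2.008×10^5 mm⁴
Rectangle, weak axis: I_min = h·b³/12 with h = 49.0 mm fixed  ⇒  b = (12I/h)^(1/3) = 36.6 mm

b ≈ 36.6 mm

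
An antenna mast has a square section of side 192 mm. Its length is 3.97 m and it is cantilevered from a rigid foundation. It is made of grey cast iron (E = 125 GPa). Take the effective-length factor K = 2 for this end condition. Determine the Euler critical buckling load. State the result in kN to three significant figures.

P_cr ≈ 2220 kN

I = a⁴/12 = 192⁴/12 = 1.132×10^8 mm⁴
I = 1.132×10^8 mm⁴ = 1.132×10^-4 m⁴
Effective length L_e = K·L = 2 × 3.97 = 7.940 m
P_cr = π²EI / L_e² = π² × 125×10⁹ × 1.132×10^-4 / 7.940² = 2.216×10^6 N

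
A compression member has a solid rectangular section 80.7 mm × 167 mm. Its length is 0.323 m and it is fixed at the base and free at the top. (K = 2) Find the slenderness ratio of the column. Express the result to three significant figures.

λ ≈ 27.7

Buckling occurs about the weak axis: I_min = h·b³/12 with b = 80.7 mm (the shorter side).
I_min = 167×80.7³/12 = 7.314×10^6 mm⁴
A = 1.348×10^4 mm²;  r_min = √(I/A) = √(7.314×10^6/1.348×10^4) = 23.30 mm
L_e = K·L = 2 × 0.323 m = 0.6460 m = 646.00 mm
λ = L_e / r_min = 646.00 / 23.30 = 27.7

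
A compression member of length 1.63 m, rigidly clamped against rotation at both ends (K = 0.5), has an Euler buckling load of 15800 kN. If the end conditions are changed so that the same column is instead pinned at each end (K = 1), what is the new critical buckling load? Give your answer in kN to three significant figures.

P_cr ∝ 1/K², so P_cr,new = P_cr,old × (K_old/K_new)² = 15800 × (0.5/1)²
= 15800 × 0.2500 = 3950 kN

P_cr ≈ 3950 kN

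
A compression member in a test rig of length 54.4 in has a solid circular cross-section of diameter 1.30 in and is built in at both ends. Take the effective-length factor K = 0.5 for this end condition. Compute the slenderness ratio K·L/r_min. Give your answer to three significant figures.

λ ≈ 83.7

For a solid circle r = d/4 = 1.30/4 = 0.3250 in
L_e = K·L = 0.5 × 54.4 = 27.20 in
λ = L_e / r_min = 27.200 / 0.3250 = 83.7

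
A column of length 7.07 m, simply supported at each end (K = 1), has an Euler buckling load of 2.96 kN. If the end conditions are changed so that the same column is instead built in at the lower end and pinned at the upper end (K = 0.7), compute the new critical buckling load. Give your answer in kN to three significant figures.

P_cr ∝ 1/K², so P_cr,new = P_cr,old × (K_old/K_new)² = 2.96 × (1/0.7)²
= 2.96 × 2.041 = 6.04 kN

P_cr ≈ 6.04 kN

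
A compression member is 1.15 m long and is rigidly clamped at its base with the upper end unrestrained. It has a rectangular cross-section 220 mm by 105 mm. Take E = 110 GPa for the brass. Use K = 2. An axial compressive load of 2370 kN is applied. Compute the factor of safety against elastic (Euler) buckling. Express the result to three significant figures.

Buckling occurs about the weak axis: I_min = h·b³/12 with b = 105 mm (the shorter side).
I_min = 220×105³/12 = 2.122×10^7 mm⁴
I = 2.122×10^7 mm⁴ = 2.122×10^-5 m⁴
Effective length L_e = K·L = 2 × 1.15 = 2.300 m
P_cr = π²EI / L_e² = π² × 110×10⁹ × 2.122×10^-5 / 2.300² = 4.356×10^6 N
Factor of safety n = P_cr / P = 4355.6 / 2370 = 1.84

n ≈ 1.84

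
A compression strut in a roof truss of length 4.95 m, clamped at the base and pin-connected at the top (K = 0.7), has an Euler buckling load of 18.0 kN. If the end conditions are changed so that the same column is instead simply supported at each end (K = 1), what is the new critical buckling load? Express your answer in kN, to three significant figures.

P_cr ≈ 8.82 kN

P_cr ∝ 1/K², so P_cr,new = P_cr,old × (K_old/K_new)² = 18.0 × (0.7/1)²
= 18.0 × 0.4900 = 8.82 kN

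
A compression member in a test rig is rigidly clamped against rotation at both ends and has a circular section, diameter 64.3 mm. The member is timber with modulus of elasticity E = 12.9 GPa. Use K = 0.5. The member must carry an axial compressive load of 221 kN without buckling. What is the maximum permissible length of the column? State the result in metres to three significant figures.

I = πd⁴/64 = π×64.3⁴/64 = 8.391×10^5 mm⁴
I = 8.391×10^-7 m⁴
At the buckling limit P_cr = P = 2.210×10^5 N
From P_cr = π²EI/(K·L)²:  L = (1/K)·√(π²EI/P_cr) = (1/0.5)·√(π²×1.29×10^10×8.391×10^-7/2.210×10^5)
L = 1.39 m

L_max ≈ 1.39 m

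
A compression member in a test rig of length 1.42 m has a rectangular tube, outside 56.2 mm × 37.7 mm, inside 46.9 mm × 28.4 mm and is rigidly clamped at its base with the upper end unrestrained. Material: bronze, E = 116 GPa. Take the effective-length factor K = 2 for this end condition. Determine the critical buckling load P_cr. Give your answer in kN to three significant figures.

P_cr ≈ 22.9 kN

Weak-axis I_min = (h_o·b_o³ − h_i·b_i³)/12 with b_o = 37.7, b_i = 28.40 mm (shorter outer/inner sides).
I_min = (56.2×37.7³ − 46.90×28.40³)/12 = 1.614×10^5 mm⁴
I = 1.614×10^5 mm⁴ = 1.614×10^-7 m⁴
Effective length L_e = K·L = 2 × 1.42 = 2.840 m
P_cr = π²EI / L_e² = π² × 116×10⁹ × 1.614×10^-7 / 2.840² = 2.291×10^4 N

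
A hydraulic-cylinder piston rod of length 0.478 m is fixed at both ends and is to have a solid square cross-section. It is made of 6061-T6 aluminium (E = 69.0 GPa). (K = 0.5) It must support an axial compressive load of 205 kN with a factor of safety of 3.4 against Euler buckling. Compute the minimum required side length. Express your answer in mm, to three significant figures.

a ≈ 28.9 mm

Required P_cr = n·P = 3.4 × 205 = 697.0 kN
L_e = K·L = 0.5 × 0.478 = 0.2390 m
Required I = P_cr·L_e²/(π²E) = 6.970×10^5 × 0.2390² / (π² × 6.90×10^10) = 5.846×10^-8 m⁴
I_req = 5.846×10^4 mm⁴
Solid square: I = a⁴/12  ⇒  a = (12I)^(1/4) = (12×5.846×10^4)^(1/4) = 28.9 mm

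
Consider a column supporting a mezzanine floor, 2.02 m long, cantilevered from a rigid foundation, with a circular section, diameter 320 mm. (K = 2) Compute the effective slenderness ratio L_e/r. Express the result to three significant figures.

λ ≈ 50.5

I = πd⁴/64 = π×320⁴/64 = 5.147×10^8 mm⁴
A = 8.042×10^4 mm²;  r_min = √(I/A) = √(5.147×10^8/8.042×10^4) = 80.00 mm
L_e = K·L = 2 × 2.02 m = 4.040 m = 4040.0 mm
λ = L_e / r_min = 4040.0 / 80.00 = 50.5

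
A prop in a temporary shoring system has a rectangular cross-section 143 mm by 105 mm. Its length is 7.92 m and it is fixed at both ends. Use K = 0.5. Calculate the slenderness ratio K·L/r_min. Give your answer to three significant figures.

λ ≈ 131

Buckling occurs about the weak axis: I_min = h·b³/12 with b = 105 mm (the shorter side).
I_min = 143×105³/12 = 1.380×10^7 mm⁴
A = 1.502×10^4 mm²;  r_min = √(I/A) = √(1.380×10^7/1.502×10^4) = 30.31 mm
L_e = K·L = 0.5 × 7.92 m = 3.960 m = 3960.0 mm
λ = L_e / r_min = 3960.0 / 30.31 = 131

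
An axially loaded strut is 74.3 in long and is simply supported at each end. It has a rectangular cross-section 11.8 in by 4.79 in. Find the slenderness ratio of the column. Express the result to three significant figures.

For a rectangle r_min = b/√12 = 4.79/√12 = 1.383 in
L_e = K·L = 1 × 74.3 = 74.30 in
λ = L_e / r_min = 74.300 / 1.383 = 53.7

λ ≈ 53.7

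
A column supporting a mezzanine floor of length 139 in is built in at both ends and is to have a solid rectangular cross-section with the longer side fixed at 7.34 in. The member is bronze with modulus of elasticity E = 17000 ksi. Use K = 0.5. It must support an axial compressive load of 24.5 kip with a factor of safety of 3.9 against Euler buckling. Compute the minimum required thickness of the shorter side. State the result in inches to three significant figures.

b ≈ 1.65 in

Required P_cr = n·P = 3.9 × 24.5 = 95.55 kip
L_e = K·L = 0.5 × 139 = 69.50 in
Required I = P_cr·L_e²/(π²E) = 9.555×10^4 × 69.50² / (π² × 1.70×10^7) = 2.751 in⁴
Rectangle, weak axis: I_min = h·b³/12 with h = 7.34 in fixed  ⇒  b = (12I/h)^(1/3) = 1.65 in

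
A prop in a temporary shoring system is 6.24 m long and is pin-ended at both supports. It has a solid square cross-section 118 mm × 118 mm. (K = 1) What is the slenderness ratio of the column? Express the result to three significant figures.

For a square r = a/√12 = 118/√12 = 34.06 mm
L_e = K·L = 1 × 6.24 m = 6.240 m = 6240.0 mm
λ = L_e / r_min = 6240.0 / 34.06 = 183

λ ≈ 183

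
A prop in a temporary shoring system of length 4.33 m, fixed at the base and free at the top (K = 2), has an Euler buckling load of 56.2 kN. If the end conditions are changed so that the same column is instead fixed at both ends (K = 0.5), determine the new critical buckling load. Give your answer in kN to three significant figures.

P_cr ∝ 1/K², so P_cr,new = P_cr,old × (K_old/K_new)² = 56.2 × (2/0.5)²
= 56.2 × 16.00 = 899 kN

P_cr ≈ 899 kN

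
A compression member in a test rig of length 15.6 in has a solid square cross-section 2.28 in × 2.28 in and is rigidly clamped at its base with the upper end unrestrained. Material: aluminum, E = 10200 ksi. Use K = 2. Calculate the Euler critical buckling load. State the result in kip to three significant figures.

I = a⁴/12 = 2.28⁴/12 = 2.252 in⁴
Effective length L_e = K·L = 2 × 15.6 = 31.20 in
P_cr = π²EI / L_e² = π² × 10200×10³ × 2.252 / 31.20² = 2.329×10^5 lb

P_cr ≈ 233 kip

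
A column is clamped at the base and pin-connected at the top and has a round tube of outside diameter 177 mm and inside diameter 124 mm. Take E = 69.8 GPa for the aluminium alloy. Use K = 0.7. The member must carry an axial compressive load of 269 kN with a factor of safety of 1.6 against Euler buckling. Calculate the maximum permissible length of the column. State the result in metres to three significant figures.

L_max ≈ 10.9 m

d_o = 177 mm, d_i = 124 mm
I = π(d_o⁴ − d_i⁴)/64 = π(177⁴ − 124.0⁴)/64 = 3.657×10^7 mm⁴
I = 3.657×10^-5 m⁴
Required critical load P_cr = n·P = 1.6 × 269 = 430.4 kN = 4.304×10^5 N
From P_cr = π²EI/(K·L)²:  L = (1/K)·√(π²EI/P_cr) = (1/0.7)·√(π²×6.98×10^10×3.657×10^-5/4.304×10^5)
L = 10.9 m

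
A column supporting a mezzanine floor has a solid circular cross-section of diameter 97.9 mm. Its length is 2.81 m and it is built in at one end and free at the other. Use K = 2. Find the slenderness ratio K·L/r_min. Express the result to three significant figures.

λ ≈ 230

For a solid circle r = d/4 = 97.9/4 = 24.48 mm
L_e = K·L = 2 × 2.81 m = 5.620 m = 5620.0 mm
λ = L_e / r_min = 5620.0 / 24.48 = 230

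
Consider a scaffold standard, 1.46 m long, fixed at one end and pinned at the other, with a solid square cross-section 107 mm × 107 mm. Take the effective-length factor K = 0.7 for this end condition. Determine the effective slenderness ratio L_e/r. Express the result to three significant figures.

λ ≈ 33.1

For a square r = a/√12 = 107/√12 = 30.89 mm
L_e = K·L = 0.7 × 1.46 m = 1.022 m = 1022.0 mm
λ = L_e / r_min = 1022.0 / 30.89 = 33.1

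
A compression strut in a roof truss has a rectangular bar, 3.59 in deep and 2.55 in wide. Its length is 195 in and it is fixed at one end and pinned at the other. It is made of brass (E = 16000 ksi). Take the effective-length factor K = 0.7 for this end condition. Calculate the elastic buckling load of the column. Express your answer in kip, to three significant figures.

Buckling occurs about the weak axis: I_min = h·b³/12 with b = 2.55 in (the shorter side).
I_min = 3.59×2.55³/12 = 4.961 in⁴
Effective length L_e = K·L = 0.7 × 195 = 136.5 in
P_cr = π²EI / L_e² = π² × 16000×10³ × 4.961 / 136.5² = 4.204×10^4 lb

P_cr ≈ 42.0 kip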